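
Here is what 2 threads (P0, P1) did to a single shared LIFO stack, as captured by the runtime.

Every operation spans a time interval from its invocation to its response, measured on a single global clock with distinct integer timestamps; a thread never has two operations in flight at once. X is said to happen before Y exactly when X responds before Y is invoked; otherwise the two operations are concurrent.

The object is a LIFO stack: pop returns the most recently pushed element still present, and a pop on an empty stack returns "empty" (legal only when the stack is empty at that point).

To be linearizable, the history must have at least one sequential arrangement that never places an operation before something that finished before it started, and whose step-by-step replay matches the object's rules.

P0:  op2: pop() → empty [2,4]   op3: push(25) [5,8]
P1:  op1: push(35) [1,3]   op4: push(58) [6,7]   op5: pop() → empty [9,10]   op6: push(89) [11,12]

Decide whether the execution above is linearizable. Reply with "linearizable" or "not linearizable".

cut after 9 events: linearizable; cut after 10 events (op5 responds, time 10): not linearizable
real-time-consistent orders of the 5 completed operations: 4 — all fail the LIFO stack replay
e.g. op1, op2, op3, op4, op5: illegal at step 2, since op2 pop() → empty cannot apply there
e.g. op1, op2, op4, op3, op5: illegal at step 2, since op2 pop() → empty cannot apply there

not linearizable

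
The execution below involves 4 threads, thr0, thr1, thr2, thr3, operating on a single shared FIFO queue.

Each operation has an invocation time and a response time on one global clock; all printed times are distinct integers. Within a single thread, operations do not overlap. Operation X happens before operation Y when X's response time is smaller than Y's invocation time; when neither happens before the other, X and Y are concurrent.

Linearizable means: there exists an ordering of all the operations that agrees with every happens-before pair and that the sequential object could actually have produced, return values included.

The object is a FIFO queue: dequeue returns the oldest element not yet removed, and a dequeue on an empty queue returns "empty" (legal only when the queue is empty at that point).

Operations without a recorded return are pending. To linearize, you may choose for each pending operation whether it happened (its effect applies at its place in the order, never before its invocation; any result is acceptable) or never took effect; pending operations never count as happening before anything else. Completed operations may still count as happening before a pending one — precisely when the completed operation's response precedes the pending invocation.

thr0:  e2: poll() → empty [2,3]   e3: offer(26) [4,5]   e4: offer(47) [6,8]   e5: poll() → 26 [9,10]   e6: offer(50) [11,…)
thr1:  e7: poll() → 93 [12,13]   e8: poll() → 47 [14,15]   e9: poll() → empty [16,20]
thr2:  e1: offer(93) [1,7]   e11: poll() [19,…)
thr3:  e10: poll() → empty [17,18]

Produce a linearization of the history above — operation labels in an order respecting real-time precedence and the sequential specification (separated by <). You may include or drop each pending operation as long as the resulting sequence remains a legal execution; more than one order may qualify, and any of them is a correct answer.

e2 < e3 < e1 < e4 < e5 < e7 < e8 < e9 < e10

after step 1 (e2 poll() → empty): queue <>
after step 2 (e3 offer(26)): queue <26>
after step 3 (e1 offer(93)): queue <26,93>
after step 4 (e4 offer(47)): queue <26,93,47>
after step 5 (e5 poll() → 26): queue <93,47>
after step 6 (e7 poll() → 93): queue <47>
after step 7 (e8 poll() → 47): queue <>
after step 8 (e9 poll() → empty): queue <>
after step 9 (e10 poll() → empty): queue <>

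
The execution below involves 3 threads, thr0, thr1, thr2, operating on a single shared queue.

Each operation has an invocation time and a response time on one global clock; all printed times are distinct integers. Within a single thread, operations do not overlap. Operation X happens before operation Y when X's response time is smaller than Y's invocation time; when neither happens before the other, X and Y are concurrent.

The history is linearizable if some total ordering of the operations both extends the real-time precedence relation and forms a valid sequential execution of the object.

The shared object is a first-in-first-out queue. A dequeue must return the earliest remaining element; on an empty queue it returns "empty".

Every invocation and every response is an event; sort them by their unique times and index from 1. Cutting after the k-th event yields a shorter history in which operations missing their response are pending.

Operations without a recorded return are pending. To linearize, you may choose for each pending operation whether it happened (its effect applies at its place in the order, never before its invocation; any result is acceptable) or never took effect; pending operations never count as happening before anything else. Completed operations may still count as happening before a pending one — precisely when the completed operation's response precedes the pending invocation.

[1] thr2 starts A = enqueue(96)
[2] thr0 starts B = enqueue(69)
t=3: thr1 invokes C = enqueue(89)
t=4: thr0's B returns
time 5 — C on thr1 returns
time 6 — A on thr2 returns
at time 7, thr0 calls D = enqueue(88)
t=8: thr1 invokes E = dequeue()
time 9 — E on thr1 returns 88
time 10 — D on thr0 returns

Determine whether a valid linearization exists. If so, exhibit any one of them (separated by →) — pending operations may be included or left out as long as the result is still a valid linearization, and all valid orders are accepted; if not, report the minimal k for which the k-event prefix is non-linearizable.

not linearizable — minimal violating prefix: 9 events

the violation lands at event 9, E's response at time 9: events 1..8 linearize, events 1..9 do not
4 completed operations, 6 real-time-consistent orders — every queue replay fails
including or dropping the 1 pending operation (D) in any combination fails
e.g. A, B, C, E (pending dropped): illegal at step 4, since E dequeue() → 88 cannot apply there
e.g. A, C, B, E (pending dropped): illegal at step 4, since E dequeue() → 88 cannot apply there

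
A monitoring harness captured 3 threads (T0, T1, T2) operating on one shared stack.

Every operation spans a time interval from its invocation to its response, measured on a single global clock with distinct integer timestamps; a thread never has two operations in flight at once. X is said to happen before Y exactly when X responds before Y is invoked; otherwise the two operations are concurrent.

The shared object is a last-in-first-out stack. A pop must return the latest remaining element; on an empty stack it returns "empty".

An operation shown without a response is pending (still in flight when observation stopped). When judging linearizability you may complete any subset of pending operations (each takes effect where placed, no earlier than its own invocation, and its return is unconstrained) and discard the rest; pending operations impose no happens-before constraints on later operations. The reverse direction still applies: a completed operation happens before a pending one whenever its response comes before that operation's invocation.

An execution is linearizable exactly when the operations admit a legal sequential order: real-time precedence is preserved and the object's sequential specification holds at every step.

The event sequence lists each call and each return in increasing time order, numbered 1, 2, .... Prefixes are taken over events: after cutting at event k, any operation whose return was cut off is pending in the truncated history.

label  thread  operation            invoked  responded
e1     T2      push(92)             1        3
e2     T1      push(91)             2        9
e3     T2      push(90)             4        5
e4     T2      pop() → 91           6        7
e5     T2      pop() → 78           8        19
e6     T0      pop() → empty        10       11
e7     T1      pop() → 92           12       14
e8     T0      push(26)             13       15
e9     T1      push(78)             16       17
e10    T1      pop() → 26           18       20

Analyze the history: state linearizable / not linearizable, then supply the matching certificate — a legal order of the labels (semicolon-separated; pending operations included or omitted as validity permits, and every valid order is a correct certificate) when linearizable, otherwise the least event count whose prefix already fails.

not linearizable — minimal violating prefix: 11 events

already the first 11 events (up to e6's response at time 11) admit no linearization; the first 10 still do
the 5 completed operations admit 4 real-time orders; each fails the stack replay
completion choices over the 1 pending operation (e5) were checked; none helps
for example e1, e2, e3, e4, e6 (pending dropped) fails at step 4: e4 pop() → 91 is not legal there
for example e1, e3, e2, e4, e6 (pending dropped) fails at step 5: e6 pop() → empty is not legal there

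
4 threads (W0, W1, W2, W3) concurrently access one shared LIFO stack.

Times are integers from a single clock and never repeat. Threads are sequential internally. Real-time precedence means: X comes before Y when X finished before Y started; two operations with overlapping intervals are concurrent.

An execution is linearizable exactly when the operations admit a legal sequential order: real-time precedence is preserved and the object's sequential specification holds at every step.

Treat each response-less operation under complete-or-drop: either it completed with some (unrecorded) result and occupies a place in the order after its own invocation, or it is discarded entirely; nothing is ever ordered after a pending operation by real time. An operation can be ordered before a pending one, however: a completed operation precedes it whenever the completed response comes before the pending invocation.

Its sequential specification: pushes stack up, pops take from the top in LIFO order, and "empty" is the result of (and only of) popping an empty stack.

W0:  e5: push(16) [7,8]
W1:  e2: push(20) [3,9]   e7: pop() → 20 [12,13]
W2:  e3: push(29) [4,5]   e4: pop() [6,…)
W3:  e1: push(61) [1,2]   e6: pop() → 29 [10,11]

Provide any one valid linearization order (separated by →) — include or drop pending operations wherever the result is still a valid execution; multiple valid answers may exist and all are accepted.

step 1: e1 push(61) — stack <61>
step 2: e2 push(20) — stack <61,20>
step 3: e3 push(29) — stack <61,20,29>
step 4: e5 push(16) — stack <61,20,29,16>
step 5: e4 pop() (pending, included) — stack <61,20,29>
step 6: e6 pop() → 29 — stack <61,20>
step 7: e7 pop() → 20 — stack <61>

e1 → e2 → e3 → e5 → e4 → e6 → e7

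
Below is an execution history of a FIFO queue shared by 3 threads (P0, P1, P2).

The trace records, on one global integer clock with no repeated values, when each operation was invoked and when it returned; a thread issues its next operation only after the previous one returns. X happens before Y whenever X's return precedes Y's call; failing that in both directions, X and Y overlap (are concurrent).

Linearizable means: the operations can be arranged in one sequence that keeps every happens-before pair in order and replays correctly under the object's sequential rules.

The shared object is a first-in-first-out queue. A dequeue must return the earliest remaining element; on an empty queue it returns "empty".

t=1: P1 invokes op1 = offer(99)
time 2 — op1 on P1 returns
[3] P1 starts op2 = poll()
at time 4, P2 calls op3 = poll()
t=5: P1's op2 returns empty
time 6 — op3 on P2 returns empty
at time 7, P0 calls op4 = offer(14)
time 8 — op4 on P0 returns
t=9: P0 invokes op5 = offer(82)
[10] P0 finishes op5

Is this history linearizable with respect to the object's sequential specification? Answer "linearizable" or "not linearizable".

not linearizable

prefix check: 1..5 passes, 1..6 fails once op3's time-6 response joins
3 completed operations, 2 real-time-consistent orders — every FIFO queue replay fails
for example op1, op2, op3 fails at step 2: op2 poll() → empty is not legal there
for example op1, op3, op2 fails at step 2: op3 poll() → empty is not legal there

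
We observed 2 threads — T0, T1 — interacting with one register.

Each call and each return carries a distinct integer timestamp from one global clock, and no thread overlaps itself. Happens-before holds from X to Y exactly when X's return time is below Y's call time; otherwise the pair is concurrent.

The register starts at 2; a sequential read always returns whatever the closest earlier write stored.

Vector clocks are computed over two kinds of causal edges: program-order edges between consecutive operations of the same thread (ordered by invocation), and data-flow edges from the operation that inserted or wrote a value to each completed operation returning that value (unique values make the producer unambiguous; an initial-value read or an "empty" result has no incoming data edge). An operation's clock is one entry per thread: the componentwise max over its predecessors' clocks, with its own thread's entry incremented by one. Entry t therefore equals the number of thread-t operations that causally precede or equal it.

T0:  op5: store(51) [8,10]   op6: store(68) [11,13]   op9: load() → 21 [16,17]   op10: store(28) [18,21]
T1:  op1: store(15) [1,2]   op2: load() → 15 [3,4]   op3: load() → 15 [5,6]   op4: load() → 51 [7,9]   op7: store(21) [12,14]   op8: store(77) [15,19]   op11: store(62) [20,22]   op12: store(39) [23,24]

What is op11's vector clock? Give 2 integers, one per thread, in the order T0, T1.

VC(op1, invoked at 1): no causal predecessors; +1 on T1 → (0, 1)
VC(op5, invoked at 8): no causal predecessors; +1 on T0 → (1, 0)
merge at op2 (invoked 3): VC(op1)=(0, 1), own-thread bump on T1 → (0, 2)
merge at op6 (invoked 11): VC(op5)=(1, 0), own-thread bump on T0 → (2, 0)
merge at op3 (invoked 5): VC(op1)=(0, 1), VC(op2)=(0, 2), own-thread bump on T1 → (0, 3)
merge at op4 (invoked 7): VC(op3)=(0, 3), VC(op5)=(1, 0), own-thread bump on T1 → (1, 4)
merge at op7 (invoked 12): VC(op4)=(1, 4), own-thread bump on T1 → (1, 5)
merge at op8 (invoked 15): VC(op7)=(1, 5), own-thread bump on T1 → (1, 6)
merge at op11 (invoked 20): VC(op8)=(1, 6), own-thread bump on T1 → (1, 7)
merge at op9 (invoked 16): VC(op6)=(2, 0), VC(op7)=(1, 5), own-thread bump on T0 → (3, 5)
merge at op12 (invoked 23): VC(op11)=(1, 7), own-thread bump on T1 → (1, 8)
merge at op10 (invoked 18): VC(op9)=(3, 5), own-thread bump on T0 → (4, 5)
target: VC(op11) = (1, 7)

(1, 7)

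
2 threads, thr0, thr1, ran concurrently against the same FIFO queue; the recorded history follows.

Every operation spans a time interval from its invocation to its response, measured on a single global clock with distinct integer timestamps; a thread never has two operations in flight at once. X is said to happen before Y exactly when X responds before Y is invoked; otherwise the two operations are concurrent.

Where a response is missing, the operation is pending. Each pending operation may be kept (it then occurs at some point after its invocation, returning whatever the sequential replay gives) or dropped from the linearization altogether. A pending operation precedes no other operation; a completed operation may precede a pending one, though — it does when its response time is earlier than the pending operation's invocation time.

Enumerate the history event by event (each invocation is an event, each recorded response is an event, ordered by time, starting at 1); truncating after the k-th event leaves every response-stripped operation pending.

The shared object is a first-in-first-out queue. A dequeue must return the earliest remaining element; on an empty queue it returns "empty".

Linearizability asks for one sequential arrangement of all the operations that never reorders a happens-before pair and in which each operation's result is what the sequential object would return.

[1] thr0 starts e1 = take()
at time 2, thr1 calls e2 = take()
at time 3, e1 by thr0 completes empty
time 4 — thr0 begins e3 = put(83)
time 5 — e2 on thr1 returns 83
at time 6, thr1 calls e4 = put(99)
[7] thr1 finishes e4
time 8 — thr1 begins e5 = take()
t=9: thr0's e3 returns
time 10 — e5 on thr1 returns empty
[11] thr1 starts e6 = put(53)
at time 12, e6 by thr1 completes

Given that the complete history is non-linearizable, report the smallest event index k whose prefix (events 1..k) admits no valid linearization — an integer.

10

events 1..9 are still linearizable — one witness is e1, e3, e2, e4:
1. e1 take() → empty, leaving queue <>
2. e3 put(83), leaving queue <83>
3. e2 take() → 83, leaving queue <>
4. e4 put(99), leaving queue <99>
adding event 10 (e5 responds at 10) leaves no legal real-time order
one such order, e1, e2, e3, e4, e5, breaks at step 2 where e2 take() → 83 is illegal
one such order, e1, e2, e4, e3, e5, breaks at step 2 where e2 take() → 83 is illegal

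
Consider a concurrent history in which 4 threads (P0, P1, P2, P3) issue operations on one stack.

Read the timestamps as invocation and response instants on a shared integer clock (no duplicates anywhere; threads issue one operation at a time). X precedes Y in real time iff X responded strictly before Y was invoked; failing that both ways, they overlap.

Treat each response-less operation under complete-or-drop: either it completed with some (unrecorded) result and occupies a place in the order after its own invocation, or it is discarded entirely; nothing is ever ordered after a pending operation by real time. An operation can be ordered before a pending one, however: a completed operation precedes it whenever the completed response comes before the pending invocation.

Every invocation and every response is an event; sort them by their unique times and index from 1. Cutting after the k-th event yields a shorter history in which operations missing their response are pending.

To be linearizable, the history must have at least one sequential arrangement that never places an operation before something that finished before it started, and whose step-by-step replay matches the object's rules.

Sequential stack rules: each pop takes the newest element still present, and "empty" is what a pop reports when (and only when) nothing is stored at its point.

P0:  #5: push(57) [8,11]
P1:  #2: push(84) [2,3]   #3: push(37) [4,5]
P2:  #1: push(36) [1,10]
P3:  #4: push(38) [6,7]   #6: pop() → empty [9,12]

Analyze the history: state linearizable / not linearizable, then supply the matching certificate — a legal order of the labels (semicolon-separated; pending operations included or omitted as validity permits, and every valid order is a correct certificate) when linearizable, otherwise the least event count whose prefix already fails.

already the first 12 events (up to #6's response at time 12) admit no linearization; the first 11 still do
real-time-consistent orders of the 6 completed operations: 12 — all fail the stack replay
take #1, #2, #3, #4, #5, #6: step 6 already fails, because #6 pop() → empty cannot occur there
take #1, #2, #3, #4, #6, #5: step 5 already fails, because #6 pop() → empty cannot occur there

not linearizable — minimal violating prefix: 12 events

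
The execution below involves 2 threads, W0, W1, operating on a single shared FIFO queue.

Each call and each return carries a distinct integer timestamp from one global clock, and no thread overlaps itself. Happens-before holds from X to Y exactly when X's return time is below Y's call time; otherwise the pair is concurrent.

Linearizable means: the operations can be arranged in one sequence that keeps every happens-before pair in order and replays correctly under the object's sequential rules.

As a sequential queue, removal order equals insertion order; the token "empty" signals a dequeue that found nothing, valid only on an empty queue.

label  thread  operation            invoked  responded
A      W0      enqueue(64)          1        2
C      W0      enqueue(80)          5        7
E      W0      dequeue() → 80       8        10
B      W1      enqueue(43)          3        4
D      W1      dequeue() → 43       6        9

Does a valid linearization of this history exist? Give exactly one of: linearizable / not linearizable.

not linearizable

cut after 9 events: linearizable; cut after 10 events (E responds, time 10): not linearizable
real-time-consistent orders of the 5 completed operations: 3 — all fail the FIFO queue replay
take A, B, C, D, E: step 4 already fails, because D dequeue() → 43 cannot occur there
take A, B, C, E, D: step 4 already fails, because E dequeue() → 80 cannot occur there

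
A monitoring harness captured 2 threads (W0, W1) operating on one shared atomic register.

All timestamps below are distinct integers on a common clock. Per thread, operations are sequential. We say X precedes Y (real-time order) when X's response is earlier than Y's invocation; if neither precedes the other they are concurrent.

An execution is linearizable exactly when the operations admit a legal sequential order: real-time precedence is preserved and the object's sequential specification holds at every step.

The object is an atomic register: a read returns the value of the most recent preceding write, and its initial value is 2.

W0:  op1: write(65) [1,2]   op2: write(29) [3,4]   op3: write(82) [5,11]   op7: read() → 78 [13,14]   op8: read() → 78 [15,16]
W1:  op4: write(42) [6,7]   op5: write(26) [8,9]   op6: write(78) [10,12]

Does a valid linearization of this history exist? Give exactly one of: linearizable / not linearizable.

one valid linearization: op1, op2, op3, op4, op5, op6, op7, op8
step 1: op1 write(65) — value 65
step 2: op2 write(29) — value 29
step 3: op3 write(82) — value 82
step 4: op4 write(42) — value 42
step 5: op5 write(26) — value 26
step 6: op6 write(78) — value 78
step 7: op7 read() → 78 — value 78
step 8: op8 read() → 78 — value 78

linearizable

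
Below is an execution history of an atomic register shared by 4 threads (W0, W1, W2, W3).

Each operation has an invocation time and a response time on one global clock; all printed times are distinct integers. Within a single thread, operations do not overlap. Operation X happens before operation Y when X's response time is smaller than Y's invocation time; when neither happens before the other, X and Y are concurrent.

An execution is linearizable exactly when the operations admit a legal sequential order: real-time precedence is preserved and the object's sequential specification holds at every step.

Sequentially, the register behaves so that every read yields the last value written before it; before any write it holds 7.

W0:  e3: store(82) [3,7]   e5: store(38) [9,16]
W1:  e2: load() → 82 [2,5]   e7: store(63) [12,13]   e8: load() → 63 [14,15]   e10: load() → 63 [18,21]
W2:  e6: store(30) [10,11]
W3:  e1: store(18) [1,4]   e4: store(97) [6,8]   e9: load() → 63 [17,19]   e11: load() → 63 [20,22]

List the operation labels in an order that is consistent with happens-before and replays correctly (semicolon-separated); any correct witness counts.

1. e1 store(18), leaving value 18
2. e3 store(82), leaving value 82
3. e2 load() → 82, leaving value 82
4. e4 store(97), leaving value 97
5. e5 store(38), leaving value 38
6. e6 store(30), leaving value 30
7. e7 store(63), leaving value 63
8. e8 load() → 63, leaving value 63
9. e9 load() → 63, leaving value 63
10. e10 load() → 63, leaving value 63
11. e11 load() → 63, leaving value 63

e1; e3; e2; e4; e5; e6; e7; e8; e9; e10; e11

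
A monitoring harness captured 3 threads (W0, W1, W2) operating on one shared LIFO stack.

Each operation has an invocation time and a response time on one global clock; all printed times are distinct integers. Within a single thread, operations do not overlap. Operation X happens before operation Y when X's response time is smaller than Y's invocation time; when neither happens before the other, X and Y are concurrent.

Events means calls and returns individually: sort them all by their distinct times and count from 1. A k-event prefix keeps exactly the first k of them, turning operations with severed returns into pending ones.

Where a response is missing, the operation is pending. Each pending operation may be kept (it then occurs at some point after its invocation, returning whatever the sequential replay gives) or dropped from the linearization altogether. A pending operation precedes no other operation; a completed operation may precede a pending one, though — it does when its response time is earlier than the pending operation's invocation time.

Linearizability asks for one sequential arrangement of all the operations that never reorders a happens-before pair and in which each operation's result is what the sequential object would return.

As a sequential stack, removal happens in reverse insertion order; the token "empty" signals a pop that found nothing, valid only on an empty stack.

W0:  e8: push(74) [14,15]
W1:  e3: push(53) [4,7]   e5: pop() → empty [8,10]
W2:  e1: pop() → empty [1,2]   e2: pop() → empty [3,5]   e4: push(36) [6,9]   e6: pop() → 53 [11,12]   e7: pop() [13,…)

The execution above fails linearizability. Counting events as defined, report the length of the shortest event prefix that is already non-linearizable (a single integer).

events 1..9 are still linearizable — one witness is e1, e2, e3, e4:
1. e1 pop() → empty, leaving stack <>
2. e2 pop() → empty, leaving stack <>
3. e3 push(53), leaving stack <53>
4. e4 push(36), leaving stack <53,36>
once event 10 joins (e5's response, time 10), exhaustive search finds no witness
e.g. e1, e2, e3, e4, e5: illegal at step 5, since e5 pop() → empty cannot apply there
e.g. e1, e2, e3, e5, e4: illegal at step 4, since e5 pop() → empty cannot apply there

10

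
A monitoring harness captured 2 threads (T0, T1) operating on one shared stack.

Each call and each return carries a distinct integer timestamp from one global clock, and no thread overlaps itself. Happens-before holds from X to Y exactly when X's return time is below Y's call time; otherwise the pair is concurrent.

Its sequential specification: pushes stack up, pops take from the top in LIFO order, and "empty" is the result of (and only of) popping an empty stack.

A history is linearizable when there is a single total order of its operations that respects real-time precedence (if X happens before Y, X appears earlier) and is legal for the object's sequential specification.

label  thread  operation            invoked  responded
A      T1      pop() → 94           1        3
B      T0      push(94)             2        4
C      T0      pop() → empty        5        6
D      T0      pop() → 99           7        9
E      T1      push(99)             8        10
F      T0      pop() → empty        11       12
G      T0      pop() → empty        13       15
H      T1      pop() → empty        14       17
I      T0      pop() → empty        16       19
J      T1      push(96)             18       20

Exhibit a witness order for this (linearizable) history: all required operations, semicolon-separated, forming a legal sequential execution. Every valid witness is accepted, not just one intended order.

1. B push(94), leaving stack <94>
2. A pop() → 94, leaving stack <>
3. C pop() → empty, leaving stack <>
4. E push(99), leaving stack <99>
5. D pop() → 99, leaving stack <>
6. F pop() → empty, leaving stack <>
7. G pop() → empty, leaving stack <>
8. H pop() → empty, leaving stack <>
9. I pop() → empty, leaving stack <>
10. J push(96), leaving stack <96>

B; A; C; E; D; F; G; H; I; J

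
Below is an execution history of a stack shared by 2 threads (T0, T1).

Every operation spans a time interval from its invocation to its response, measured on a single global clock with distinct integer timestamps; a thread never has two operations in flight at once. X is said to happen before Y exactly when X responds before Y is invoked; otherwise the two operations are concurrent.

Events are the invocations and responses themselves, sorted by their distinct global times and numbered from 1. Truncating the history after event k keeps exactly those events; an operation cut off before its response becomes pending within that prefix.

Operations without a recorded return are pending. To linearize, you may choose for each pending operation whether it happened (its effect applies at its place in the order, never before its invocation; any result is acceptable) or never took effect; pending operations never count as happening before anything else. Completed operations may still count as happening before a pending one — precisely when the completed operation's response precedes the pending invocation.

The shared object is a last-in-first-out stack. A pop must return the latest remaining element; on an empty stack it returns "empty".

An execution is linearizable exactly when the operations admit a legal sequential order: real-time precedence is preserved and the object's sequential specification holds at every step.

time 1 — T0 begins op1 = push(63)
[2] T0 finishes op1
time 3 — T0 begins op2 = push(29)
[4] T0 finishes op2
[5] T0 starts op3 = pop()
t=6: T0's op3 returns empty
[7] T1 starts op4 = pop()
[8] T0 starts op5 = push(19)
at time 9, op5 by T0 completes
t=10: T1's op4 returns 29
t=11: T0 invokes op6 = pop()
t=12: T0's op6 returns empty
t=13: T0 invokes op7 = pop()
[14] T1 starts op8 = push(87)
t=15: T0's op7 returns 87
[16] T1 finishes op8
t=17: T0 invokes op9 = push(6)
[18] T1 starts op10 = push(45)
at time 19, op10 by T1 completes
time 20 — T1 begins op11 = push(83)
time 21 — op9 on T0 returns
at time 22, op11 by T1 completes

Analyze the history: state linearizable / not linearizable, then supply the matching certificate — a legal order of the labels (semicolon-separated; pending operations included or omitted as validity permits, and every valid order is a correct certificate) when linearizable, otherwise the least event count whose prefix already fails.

not linearizable — minimal violating prefix: 6 events

events 1..5 are fine; event 6 — the response of op3 at time 6 — makes the prefix non-linearizable
one real-time candidate order over the 3 completed operations — the stack replay rejects it
take op1, op2, op3: step 3 already fails, because op3 pop() → empty cannot occur there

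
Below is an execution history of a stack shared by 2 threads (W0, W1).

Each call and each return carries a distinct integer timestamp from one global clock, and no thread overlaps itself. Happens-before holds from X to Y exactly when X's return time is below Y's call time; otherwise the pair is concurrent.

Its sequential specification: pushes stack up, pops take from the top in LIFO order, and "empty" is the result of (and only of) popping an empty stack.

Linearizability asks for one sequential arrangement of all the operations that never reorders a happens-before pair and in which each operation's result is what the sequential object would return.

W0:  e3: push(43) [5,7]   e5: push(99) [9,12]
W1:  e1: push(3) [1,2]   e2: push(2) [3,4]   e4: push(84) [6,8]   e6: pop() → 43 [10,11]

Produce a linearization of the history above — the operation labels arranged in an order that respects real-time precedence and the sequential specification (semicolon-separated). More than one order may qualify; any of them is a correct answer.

e1; e2; e4; e3; e6; e5

step 1: e1 push(3) — stack <3>
step 2: e2 push(2) — stack <3,2>
step 3: e4 push(84) — stack <3,2,84>
step 4: e3 push(43) — stack <3,2,84,43>
step 5: e6 pop() → 43 — stack <3,2,84>
step 6: e5 push(99) — stack <3,2,84,99>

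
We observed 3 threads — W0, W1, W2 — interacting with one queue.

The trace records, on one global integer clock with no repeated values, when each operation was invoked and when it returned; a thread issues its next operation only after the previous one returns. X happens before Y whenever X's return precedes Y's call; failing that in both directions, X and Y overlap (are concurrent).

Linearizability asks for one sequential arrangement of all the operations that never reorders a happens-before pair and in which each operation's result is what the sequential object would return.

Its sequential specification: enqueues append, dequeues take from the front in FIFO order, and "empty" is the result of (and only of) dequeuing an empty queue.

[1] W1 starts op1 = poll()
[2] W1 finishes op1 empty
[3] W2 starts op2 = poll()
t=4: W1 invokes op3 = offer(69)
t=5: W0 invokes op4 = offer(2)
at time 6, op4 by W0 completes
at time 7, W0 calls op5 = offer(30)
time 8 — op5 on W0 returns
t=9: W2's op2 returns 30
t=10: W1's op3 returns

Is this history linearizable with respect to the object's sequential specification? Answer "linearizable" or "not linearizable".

events 1..8 are fine; event 9 — the response of op2 at time 9 — makes the prefix non-linearizable
every one of the 3 real-time-consistent orders over 4 completed queue ops fails the sequential spec
no completion choice of the 1 pending operation (op3) rescues it — every subset was tried
for example op1, op2, op4, op5 (pending dropped) fails at step 2: op2 poll() → 30 is not legal there
for example op1, op4, op2, op5 (pending dropped) fails at step 3: op2 poll() → 30 is not legal there

not linearizable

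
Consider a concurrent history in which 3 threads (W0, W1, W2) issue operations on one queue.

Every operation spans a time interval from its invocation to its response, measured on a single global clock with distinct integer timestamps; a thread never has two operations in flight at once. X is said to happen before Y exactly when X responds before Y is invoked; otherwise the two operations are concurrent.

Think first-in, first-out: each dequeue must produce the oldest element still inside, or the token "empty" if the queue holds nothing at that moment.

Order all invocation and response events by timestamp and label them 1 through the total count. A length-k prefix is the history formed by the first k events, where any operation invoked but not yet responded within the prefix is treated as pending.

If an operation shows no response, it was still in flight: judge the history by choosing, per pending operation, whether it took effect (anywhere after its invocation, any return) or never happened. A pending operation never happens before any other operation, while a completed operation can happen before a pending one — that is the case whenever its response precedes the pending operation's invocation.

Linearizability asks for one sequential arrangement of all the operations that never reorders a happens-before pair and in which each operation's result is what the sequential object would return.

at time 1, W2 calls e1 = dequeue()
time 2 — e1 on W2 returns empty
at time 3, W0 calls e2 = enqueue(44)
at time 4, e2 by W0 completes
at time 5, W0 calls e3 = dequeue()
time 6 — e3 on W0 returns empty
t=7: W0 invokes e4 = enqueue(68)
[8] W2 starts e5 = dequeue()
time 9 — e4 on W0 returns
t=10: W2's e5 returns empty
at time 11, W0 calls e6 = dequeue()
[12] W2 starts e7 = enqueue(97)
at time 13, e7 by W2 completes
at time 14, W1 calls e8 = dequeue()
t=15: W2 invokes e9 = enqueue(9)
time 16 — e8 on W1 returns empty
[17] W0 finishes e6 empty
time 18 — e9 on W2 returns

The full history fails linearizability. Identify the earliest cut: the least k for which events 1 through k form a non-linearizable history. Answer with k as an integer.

events 1..5 are still linearizable — one witness is e1, e2:
step 1: e1 dequeue() → empty — queue <>
step 2: e2 enqueue(44) — queue <44>
event 6 — e3's response, time 6 — after it, nothing linearizes
take e1, e2, e3: step 3 already fails, because e3 dequeue() → empty cannot occur there

6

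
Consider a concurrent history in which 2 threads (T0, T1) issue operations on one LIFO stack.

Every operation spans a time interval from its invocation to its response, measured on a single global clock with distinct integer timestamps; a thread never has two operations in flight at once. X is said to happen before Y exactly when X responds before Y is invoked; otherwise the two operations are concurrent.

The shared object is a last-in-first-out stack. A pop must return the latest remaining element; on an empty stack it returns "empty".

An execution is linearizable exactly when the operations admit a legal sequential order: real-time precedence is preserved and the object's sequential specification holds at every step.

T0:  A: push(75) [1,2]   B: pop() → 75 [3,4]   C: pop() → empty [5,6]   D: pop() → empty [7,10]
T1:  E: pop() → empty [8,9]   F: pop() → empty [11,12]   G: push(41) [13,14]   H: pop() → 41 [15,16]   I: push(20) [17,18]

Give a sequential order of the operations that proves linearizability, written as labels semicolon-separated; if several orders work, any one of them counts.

A; B; C; D; E; F; G; H; I

1. A push(75), leaving stack <75>
2. B pop() → 75, leaving stack <>
3. C pop() → empty, leaving stack <>
4. D pop() → empty, leaving stack <>
5. E pop() → empty, leaving stack <>
6. F pop() → empty, leaving stack <>
7. G push(41), leaving stack <41>
8. H pop() → 41, leaving stack <>
9. I push(20), leaving stack <20>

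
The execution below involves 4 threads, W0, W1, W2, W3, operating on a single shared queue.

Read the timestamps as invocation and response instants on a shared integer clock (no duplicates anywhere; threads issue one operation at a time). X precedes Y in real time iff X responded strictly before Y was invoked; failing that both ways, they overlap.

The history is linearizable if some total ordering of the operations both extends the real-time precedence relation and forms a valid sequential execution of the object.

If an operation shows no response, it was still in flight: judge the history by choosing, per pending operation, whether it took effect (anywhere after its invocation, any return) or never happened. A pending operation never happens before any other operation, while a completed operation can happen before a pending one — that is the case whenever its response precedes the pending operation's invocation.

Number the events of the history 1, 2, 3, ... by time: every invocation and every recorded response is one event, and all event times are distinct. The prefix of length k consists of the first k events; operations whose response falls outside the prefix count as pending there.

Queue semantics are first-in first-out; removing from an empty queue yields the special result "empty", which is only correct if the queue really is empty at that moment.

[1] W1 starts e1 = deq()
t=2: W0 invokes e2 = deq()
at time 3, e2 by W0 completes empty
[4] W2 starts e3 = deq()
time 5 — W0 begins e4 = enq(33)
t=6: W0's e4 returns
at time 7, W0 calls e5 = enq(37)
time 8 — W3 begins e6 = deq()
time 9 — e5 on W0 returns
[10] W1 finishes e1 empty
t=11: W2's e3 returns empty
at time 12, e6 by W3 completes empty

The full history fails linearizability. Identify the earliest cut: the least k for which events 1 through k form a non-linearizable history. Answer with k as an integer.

12

events 1..11 are still linearizable — one witness is e1, e2, e3, e4, e5:
1. e1 deq() → empty, leaving queue <>
2. e2 deq() → empty, leaving queue <>
3. e3 deq() → empty, leaving queue <>
4. e4 enq(33), leaving queue <33>
5. e5 enq(37), leaving queue <33,37>
at event 12 (e6's time-12 response) nothing linearizes any more
e.g. e1, e2, e3, e4, e5, e6: illegal at step 6, since e6 deq() → empty cannot apply there
e.g. e1, e2, e3, e4, e6, e5: illegal at step 5, since e6 deq() → empty cannot apply there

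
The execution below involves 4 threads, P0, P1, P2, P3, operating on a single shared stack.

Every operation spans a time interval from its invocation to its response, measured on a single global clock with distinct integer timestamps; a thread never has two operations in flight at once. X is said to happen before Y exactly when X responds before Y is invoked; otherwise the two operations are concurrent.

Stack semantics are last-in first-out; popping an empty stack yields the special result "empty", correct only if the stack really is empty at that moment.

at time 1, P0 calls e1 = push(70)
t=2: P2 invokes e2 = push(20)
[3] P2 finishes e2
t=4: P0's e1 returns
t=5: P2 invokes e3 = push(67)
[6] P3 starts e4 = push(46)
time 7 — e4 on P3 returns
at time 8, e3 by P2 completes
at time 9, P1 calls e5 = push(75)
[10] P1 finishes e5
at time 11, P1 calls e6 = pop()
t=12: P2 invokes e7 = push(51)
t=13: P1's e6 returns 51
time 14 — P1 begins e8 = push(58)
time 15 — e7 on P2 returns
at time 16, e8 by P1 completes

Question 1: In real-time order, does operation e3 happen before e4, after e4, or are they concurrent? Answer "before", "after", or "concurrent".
concurrent

e3 spans [5,8], e4 spans [6,7]
the intervals overlap in both directions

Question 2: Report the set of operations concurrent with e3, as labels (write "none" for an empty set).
e4

concurrent with e3 ([5,8]): every op whose interval crosses 5..8
e1 [1,4]: before
e2 [2,3]: before
e4 [6,7]: concurrent
e5 [9,10]: after
e6 [11,13]: after
e7 [12,15]: after
e8 [14,16]: after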